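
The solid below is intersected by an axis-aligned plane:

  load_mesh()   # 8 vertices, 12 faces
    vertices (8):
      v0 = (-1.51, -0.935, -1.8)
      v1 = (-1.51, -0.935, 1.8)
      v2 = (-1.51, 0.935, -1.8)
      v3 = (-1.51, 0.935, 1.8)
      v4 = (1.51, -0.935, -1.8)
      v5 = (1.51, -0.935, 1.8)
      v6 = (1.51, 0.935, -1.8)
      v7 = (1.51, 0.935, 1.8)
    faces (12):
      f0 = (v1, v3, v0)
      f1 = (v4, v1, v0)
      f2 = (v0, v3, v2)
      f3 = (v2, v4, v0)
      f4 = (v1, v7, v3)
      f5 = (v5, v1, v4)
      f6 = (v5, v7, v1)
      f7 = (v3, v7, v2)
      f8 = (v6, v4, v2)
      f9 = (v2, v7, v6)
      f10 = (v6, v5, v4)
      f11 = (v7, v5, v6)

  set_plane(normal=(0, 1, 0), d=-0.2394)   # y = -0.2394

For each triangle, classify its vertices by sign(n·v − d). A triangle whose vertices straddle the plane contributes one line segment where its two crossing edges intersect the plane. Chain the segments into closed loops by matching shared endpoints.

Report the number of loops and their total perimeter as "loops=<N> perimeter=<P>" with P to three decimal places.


loops=1 perimeter=13.240

Straddling triangles (8 of 12):
  (v1,v3,v0) [-+-] → (-1.51, -0.2394, 1.8)–(-1.51, -0.2394, -0.460877)  len=2.2609
  (v0,v3,v2) [-++] → (-1.51, -0.2394, -0.460877)–(-1.51, -0.2394, -1.8)  len=1.3391
  (v2,v4,v0) [+--] → (0.386625, -0.2394, -1.8)–(-1.51, -0.2394, -1.8)  len=1.8966
  (v1,v7,v3) [-++] → (-0.386625, -0.2394, 1.8)–(-1.51, -0.2394, 1.8)  len=1.1234
  (v5,v7,v1) [-+-] → (1.51, -0.2394, 1.8)–(-0.386625, -0.2394, 1.8)  len=1.8966
  (v6,v4,v2) [+-+] → (1.51, -0.2394, -1.8)–(0.386625, -0.2394, -1.8)  len=1.1234
  (v6,v5,v4) [+--] → (1.51, -0.2394, 0.460877)–(1.51, -0.2394, -1.8)  len=2.2609
  (v7,v5,v6) [+-+] → (1.51, -0.2394, 1.8)–(1.51, -0.2394, 0.460877)  len=1.3391

Chained into 1 loop(s):
  loop 1: 8 segments, perimeter = 13.2400
Total perimeter = 13.240


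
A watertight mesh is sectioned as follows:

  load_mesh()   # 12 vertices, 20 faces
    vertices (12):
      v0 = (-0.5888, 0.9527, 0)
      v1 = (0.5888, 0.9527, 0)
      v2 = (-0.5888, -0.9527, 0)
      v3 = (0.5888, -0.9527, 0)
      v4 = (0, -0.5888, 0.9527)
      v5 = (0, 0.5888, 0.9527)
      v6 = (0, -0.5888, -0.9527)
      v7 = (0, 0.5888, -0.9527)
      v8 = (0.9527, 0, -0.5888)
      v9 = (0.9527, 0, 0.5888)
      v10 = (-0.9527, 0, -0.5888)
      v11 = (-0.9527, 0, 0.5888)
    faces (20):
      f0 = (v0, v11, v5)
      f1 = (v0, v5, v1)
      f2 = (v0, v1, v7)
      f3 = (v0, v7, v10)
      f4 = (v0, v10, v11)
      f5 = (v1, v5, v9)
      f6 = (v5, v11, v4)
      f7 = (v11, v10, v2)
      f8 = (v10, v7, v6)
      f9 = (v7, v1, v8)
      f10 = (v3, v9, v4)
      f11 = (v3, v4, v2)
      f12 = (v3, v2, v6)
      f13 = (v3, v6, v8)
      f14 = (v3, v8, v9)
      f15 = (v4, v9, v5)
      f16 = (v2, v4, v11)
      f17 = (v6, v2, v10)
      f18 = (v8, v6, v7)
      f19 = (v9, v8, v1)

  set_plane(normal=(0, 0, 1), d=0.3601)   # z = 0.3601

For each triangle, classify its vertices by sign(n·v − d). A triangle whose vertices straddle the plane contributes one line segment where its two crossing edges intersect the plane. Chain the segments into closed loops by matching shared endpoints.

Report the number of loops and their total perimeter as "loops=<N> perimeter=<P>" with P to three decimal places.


Straddling triangles (10 of 20):
  (v0,v11,v5) [-++] → (-0.811355, 0.370045, 0.3601)–(-0.366246, 0.815154, 0.3601)  len=0.6295
  (v0,v5,v1) [-+-] → (-0.366246, 0.815154, 0.3601)–(0.366246, 0.815154, 0.3601)  len=0.7325
  (v0,v10,v11) [--+] → (-0.9527, 0, 0.3601)–(-0.811355, 0.370045, 0.3601)  len=0.3961
  (v1,v5,v9) [-++] → (0.366246, 0.815154, 0.3601)–(0.811355, 0.370045, 0.3601)  len=0.6295
  (v11,v10,v2) [+--] → (-0.9527, 0, 0.3601)–(-0.811355, -0.370045, 0.3601)  len=0.3961
  (v3,v9,v4) [-++] → (0.811355, -0.370045, 0.3601)–(0.366246, -0.815154, 0.3601)  len=0.6295
  (v3,v4,v2) [-+-] → (0.366246, -0.815154, 0.3601)–(-0.366246, -0.815154, 0.3601)  len=0.7325
  (v3,v8,v9) [--+] → (0.9527, 0, 0.3601)–(0.811355, -0.370045, 0.3601)  len=0.3961
  (v2,v4,v11) [-++] → (-0.366246, -0.815154, 0.3601)–(-0.811355, -0.370045, 0.3601)  len=0.6295
  (v9,v8,v1) [+--] → (0.9527, 0, 0.3601)–(0.811355, 0.370045, 0.3601)  len=0.3961

Chained into 1 loop(s):
  loop 1: 10 segments, perimeter = 5.5674
Total perimeter = 5.567

loops=1 perimeter=5.567


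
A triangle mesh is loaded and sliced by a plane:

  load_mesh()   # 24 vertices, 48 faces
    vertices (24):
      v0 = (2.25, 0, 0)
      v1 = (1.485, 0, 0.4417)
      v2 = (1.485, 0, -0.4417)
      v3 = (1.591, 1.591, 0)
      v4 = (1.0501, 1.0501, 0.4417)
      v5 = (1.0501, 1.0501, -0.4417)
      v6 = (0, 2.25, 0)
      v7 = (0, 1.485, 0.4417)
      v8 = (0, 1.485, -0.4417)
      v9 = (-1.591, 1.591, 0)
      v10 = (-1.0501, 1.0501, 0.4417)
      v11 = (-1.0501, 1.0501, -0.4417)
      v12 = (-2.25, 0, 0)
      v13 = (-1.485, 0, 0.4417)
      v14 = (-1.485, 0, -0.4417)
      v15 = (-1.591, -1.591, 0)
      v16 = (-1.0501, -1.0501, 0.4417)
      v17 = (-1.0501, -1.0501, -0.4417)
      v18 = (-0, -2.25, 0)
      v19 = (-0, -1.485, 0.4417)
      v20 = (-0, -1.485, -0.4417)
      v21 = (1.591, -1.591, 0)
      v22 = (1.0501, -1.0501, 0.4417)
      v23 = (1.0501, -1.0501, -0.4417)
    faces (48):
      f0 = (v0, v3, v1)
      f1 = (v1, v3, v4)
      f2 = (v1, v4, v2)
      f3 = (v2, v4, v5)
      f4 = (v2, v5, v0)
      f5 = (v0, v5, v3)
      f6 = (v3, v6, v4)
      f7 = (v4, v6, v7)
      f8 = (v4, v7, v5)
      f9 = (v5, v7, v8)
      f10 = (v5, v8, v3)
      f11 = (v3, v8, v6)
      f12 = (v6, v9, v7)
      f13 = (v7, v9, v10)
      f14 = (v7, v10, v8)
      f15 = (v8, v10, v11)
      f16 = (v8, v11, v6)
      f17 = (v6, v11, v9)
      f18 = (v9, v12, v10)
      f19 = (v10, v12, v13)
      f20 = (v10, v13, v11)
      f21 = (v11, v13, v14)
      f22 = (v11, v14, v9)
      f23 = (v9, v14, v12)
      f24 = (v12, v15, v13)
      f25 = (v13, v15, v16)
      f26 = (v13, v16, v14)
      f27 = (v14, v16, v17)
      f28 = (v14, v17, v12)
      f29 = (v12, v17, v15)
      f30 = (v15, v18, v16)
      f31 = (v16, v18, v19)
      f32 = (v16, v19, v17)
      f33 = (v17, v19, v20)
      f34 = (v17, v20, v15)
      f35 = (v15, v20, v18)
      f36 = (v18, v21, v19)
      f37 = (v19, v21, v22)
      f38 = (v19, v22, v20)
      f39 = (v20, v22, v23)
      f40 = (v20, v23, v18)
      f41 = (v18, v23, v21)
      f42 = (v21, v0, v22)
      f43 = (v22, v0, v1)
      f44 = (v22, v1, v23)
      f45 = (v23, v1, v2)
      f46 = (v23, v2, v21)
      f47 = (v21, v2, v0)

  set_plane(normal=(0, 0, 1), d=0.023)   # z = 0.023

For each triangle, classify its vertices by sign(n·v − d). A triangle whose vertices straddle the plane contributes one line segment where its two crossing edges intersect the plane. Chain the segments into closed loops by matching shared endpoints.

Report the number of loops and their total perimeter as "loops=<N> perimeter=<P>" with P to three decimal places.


loops=2 perimeter=22.626

Straddling triangles (32 of 48):
  (v0,v3,v1) [--+] → (1.58548, 1.50815, 0.023)–(2.21017, 0, 0.023)  len=1.6324
  (v1,v3,v4) [+-+] → (1.58548, 1.50815, 0.023)–(1.56283, 1.56283, 0.023)  len=0.0592
  (v1,v4,v2) [++-] → (1.25623, 0.55239, 0.023)–(1.485, 0, 0.023)  len=0.5979
  (v2,v4,v5) [-+-] → (1.25623, 0.55239, 0.023)–(1.0501, 1.0501, 0.023)  len=0.5387
  (v3,v6,v4) [--+] → (0.0546803, 2.18752, 0.023)–(1.56283, 1.56283, 0.023)  len=1.6324
  (v4,v6,v7) [+-+] → (0.0546803, 2.18752, 0.023)–(0, 2.21017, 0.023)  len=0.0592
  (v4,v7,v5) [++-] → (0.49771, 1.27887, 0.023)–(1.0501, 1.0501, 0.023)  len=0.5979
  (v5,v7,v8) [-+-] → (0.49771, 1.27887, 0.023)–(0, 1.485, 0.023)  len=0.5387
  (v6,v9,v7) [--+] → (-1.50815, 1.58548, 0.023)–(0, 2.21017, 0.023)  len=1.6324
  (v7,v9,v10) [+-+] → (-1.50815, 1.58548, 0.023)–(-1.56283, 1.56283, 0.023)  len=0.0592
  (v7,v10,v8) [++-] → (-0.55239, 1.25623, 0.023)–(0, 1.485, 0.023)  len=0.5979
  (v8,v10,v11) [-+-] → (-0.55239, 1.25623, 0.023)–(-1.0501, 1.0501, 0.023)  len=0.5387
  (v9,v12,v10) [--+] → (-2.18752, 0.0546803, 0.023)–(-1.56283, 1.56283, 0.023)  len=1.6324
  (v10,v12,v13) [+-+] → (-2.18752, 0.0546803, 0.023)–(-2.21017, 0, 0.023)  len=0.0592
  (v10,v13,v11) [++-] → (-1.27887, 0.49771, 0.023)–(-1.0501, 1.0501, 0.023)  len=0.5979
  (v11,v13,v14) [-+-] → (-1.27887, 0.49771, 0.023)–(-1.485, 0, 0.023)  len=0.5387
  (v12,v15,v13) [--+] → (-1.58548, -1.50815, 0.023)–(-2.21017, 0, 0.023)  len=1.6324
  (v13,v15,v16) [+-+] → (-1.58548, -1.50815, 0.023)–(-1.56283, -1.56283, 0.023)  len=0.0592
  (v13,v16,v14) [++-] → (-1.25623, -0.55239, 0.023)–(-1.485, 0, 0.023)  len=0.5979
  (v14,v16,v17) [-+-] → (-1.25623, -0.55239, 0.023)–(-1.0501, -1.0501, 0.023)  len=0.5387
  (v15,v18,v16) [--+] → (-0.0546803, -2.18752, 0.023)–(-1.56283, -1.56283, 0.023)  len=1.6324
  (v16,v18,v19) [+-+] → (-0.0546803, -2.18752, 0.023)–(0, -2.21017, 0.023)  len=0.0592
  (v16,v19,v17) [++-] → (-0.49771, -1.27887, 0.023)–(-1.0501, -1.0501, 0.023)  len=0.5979
  (v17,v19,v20) [-+-] → (-0.49771, -1.27887, 0.023)–(0, -1.485, 0.023)  len=0.5387
  (v18,v21,v19) [--+] → (1.50815, -1.58548, 0.023)–(0, -2.21017, 0.023)  len=1.6324
  (v19,v21,v22) [+-+] → (1.50815, -1.58548, 0.023)–(1.56283, -1.56283, 0.023)  len=0.0592
  (v19,v22,v20) [++-] → (0.55239, -1.25623, 0.023)–(0, -1.485, 0.023)  len=0.5979
  (v20,v22,v23) [-+-] → (0.55239, -1.25623, 0.023)–(1.0501, -1.0501, 0.023)  len=0.5387
  (v21,v0,v22) [--+] → (2.18752, -0.0546803, 0.023)–(1.56283, -1.56283, 0.023)  len=1.6324
  (v22,v0,v1) [+-+] → (2.18752, -0.0546803, 0.023)–(2.21017, 0, 0.023)  len=0.0592
  (v22,v1,v23) [++-] → (1.27887, -0.49771, 0.023)–(1.0501, -1.0501, 0.023)  len=0.5979
  (v23,v1,v2) [-+-] → (1.27887, -0.49771, 0.023)–(1.485, 0, 0.023)  len=0.5387

Chained into 2 loop(s):
  loop 1: 16 segments, perimeter = 13.5327
  loop 2: 16 segments, perimeter = 9.0928
Total perimeter = 22.626


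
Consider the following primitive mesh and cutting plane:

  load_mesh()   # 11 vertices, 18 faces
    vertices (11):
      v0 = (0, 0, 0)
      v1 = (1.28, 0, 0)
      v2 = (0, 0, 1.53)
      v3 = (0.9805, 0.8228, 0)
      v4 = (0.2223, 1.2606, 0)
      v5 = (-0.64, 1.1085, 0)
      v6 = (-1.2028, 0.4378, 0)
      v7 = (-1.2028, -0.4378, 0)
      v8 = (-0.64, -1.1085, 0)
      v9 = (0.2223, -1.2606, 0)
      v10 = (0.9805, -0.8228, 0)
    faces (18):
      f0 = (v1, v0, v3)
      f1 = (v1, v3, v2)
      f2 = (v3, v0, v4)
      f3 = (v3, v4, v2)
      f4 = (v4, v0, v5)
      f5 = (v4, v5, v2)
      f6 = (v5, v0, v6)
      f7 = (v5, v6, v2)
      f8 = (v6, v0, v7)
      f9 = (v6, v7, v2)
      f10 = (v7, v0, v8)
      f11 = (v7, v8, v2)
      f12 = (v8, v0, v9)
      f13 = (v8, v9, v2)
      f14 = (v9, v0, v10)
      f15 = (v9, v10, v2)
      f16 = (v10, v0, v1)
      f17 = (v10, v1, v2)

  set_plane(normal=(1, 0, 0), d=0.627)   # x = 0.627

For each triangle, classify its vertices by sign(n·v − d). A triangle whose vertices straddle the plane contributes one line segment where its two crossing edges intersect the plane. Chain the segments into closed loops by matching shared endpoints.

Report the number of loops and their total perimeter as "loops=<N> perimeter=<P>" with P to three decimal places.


loops=1 perimeter=4.691

Straddling triangles (8 of 18):
  (v1,v0,v3) [+-+] → (0.627, 0, 0)–(0.627, 0.526156, 0)  len=0.5262
  (v1,v3,v2) [++-] → (0.627, 0.526156, 0.551611)–(0.627, 0, 0.780539)  len=0.5738
  (v3,v0,v4) [+--] → (0.627, 0.526156, 0)–(0.627, 1.02692, 0)  len=0.5008
  (v3,v4,v2) [+--] → (0.627, 1.02692, 0)–(0.627, 0.526156, 0.551611)  len=0.7450
  (v9,v0,v10) [--+] → (0.627, -0.526156, 0)–(0.627, -1.02692, 0)  len=0.5008
  (v9,v10,v2) [-+-] → (0.627, -1.02692, 0)–(0.627, -0.526156, 0.551611)  len=0.7450
  (v10,v0,v1) [+-+] → (0.627, -0.526156, 0)–(0.627, 0, 0)  len=0.5262
  (v10,v1,v2) [++-] → (0.627, 0, 0.780539)–(0.627, -0.526156, 0.551611)  len=0.5738

Chained into 1 loop(s):
  loop 1: 8 segments, perimeter = 4.6915
Total perimeter = 4.691


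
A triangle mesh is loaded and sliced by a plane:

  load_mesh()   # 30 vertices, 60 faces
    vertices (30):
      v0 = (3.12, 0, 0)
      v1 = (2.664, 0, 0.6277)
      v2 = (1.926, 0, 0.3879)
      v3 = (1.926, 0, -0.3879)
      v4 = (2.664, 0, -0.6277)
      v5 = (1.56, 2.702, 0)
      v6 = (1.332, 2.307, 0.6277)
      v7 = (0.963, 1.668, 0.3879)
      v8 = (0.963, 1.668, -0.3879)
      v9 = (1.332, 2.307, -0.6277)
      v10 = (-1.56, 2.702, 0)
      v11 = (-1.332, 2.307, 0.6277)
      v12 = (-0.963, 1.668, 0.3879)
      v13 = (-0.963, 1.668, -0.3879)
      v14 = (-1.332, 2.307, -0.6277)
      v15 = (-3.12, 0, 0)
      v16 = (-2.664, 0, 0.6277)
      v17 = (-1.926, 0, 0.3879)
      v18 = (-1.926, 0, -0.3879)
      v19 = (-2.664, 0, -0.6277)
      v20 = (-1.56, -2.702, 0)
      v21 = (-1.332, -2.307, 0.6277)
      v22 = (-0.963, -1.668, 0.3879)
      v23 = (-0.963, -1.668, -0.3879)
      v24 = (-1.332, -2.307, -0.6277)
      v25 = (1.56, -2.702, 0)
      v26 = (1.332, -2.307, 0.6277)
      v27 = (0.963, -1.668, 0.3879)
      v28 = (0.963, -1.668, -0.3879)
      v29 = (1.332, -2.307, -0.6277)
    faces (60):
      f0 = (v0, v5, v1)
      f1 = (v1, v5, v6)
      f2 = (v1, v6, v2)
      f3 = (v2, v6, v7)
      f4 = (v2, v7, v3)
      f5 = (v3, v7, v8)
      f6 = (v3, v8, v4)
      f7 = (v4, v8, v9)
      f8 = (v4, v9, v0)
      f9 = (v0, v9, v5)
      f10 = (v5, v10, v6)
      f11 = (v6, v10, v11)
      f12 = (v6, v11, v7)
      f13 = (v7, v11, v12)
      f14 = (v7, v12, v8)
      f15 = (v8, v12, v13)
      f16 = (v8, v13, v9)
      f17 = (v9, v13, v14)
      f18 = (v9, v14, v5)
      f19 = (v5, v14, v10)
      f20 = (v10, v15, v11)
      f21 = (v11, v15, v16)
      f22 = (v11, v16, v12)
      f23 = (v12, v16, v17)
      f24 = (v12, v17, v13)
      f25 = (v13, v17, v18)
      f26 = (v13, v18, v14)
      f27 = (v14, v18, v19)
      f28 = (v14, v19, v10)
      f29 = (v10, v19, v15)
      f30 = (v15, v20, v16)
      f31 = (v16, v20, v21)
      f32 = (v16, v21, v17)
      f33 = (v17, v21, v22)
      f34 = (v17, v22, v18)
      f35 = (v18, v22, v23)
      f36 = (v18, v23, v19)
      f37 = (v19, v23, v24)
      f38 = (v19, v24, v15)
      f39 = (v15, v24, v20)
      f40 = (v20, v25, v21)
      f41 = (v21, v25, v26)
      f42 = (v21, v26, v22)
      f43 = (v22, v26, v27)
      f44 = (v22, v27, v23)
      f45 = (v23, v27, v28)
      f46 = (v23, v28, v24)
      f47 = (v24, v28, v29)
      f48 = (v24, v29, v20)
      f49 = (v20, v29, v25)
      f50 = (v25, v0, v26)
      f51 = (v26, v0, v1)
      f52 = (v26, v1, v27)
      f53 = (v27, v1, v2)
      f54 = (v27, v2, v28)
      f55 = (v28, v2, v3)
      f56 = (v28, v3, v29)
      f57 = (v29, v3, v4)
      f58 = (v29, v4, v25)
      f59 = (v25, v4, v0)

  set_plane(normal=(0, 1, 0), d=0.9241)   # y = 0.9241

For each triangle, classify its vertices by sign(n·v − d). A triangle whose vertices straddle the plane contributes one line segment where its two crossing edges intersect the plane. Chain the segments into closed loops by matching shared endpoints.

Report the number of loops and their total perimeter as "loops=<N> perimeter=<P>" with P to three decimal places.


Straddling triangles (20 of 60):
  (v0,v5,v1) [-+-] → (2.58647, 0.9241, 0)–(2.28643, 0.9241, 0.413023)  len=0.5105
  (v1,v5,v6) [-++] → (2.28643, 0.9241, 0.413023)–(2.13045, 0.9241, 0.6277)  len=0.2654
  (v1,v6,v2) [-+-] → (2.13045, 0.9241, 0.6277)–(1.68807, 0.9241, 0.483955)  len=0.4652
  (v2,v6,v7) [-++] → (1.68807, 0.9241, 0.483955)–(1.39248, 0.9241, 0.3879)  len=0.3108
  (v2,v7,v3) [-+-] → (1.39248, 0.9241, 0.3879)–(1.39248, 0.9241, 0.0419062)  len=0.3460
  (v3,v7,v8) [-++] → (1.39248, 0.9241, 0.0419062)–(1.39248, 0.9241, -0.3879)  len=0.4298
  (v3,v8,v4) [-+-] → (1.39248, 0.9241, -0.3879)–(1.72162, 0.9241, -0.494847)  len=0.3461
  (v4,v8,v9) [-++] → (1.72162, 0.9241, -0.494847)–(2.13045, 0.9241, -0.6277)  len=0.4299
  (v4,v9,v0) [-+-] → (2.13045, 0.9241, -0.6277)–(2.40379, 0.9241, -0.251434)  len=0.4651
  (v0,v9,v5) [-++] → (2.40379, 0.9241, -0.251434)–(2.58647, 0.9241, 0)  len=0.3108
  (v10,v15,v11) [+-+] → (-2.58647, 0.9241, 0)–(-2.40379, 0.9241, 0.251434)  len=0.3108
  (v11,v15,v16) [+--] → (-2.40379, 0.9241, 0.251434)–(-2.13045, 0.9241, 0.6277)  len=0.4651
  (v11,v16,v12) [+-+] → (-2.13045, 0.9241, 0.6277)–(-1.72162, 0.9241, 0.494847)  len=0.4299
  (v12,v16,v17) [+--] → (-1.72162, 0.9241, 0.494847)–(-1.39248, 0.9241, 0.3879)  len=0.3461
  (v12,v17,v13) [+-+] → (-1.39248, 0.9241, 0.3879)–(-1.39248, 0.9241, -0.0419062)  len=0.4298
  (v13,v17,v18) [+--] → (-1.39248, 0.9241, -0.0419062)–(-1.39248, 0.9241, -0.3879)  len=0.3460
  (v13,v18,v14) [+-+] → (-1.39248, 0.9241, -0.3879)–(-1.68807, 0.9241, -0.483955)  len=0.3108
  (v14,v18,v19) [+--] → (-1.68807, 0.9241, -0.483955)–(-2.13045, 0.9241, -0.6277)  len=0.4652
  (v14,v19,v10) [+-+] → (-2.13045, 0.9241, -0.6277)–(-2.28643, 0.9241, -0.413023)  len=0.2654
  (v10,v19,v15) [+--] → (-2.28643, 0.9241, -0.413023)–(-2.58647, 0.9241, 0)  len=0.5105

Chained into 2 loop(s):
  loop 1: 10 segments, perimeter = 3.8794
  loop 2: 10 segments, perimeter = 3.8794
Total perimeter = 7.759

loops=2 perimeter=7.759


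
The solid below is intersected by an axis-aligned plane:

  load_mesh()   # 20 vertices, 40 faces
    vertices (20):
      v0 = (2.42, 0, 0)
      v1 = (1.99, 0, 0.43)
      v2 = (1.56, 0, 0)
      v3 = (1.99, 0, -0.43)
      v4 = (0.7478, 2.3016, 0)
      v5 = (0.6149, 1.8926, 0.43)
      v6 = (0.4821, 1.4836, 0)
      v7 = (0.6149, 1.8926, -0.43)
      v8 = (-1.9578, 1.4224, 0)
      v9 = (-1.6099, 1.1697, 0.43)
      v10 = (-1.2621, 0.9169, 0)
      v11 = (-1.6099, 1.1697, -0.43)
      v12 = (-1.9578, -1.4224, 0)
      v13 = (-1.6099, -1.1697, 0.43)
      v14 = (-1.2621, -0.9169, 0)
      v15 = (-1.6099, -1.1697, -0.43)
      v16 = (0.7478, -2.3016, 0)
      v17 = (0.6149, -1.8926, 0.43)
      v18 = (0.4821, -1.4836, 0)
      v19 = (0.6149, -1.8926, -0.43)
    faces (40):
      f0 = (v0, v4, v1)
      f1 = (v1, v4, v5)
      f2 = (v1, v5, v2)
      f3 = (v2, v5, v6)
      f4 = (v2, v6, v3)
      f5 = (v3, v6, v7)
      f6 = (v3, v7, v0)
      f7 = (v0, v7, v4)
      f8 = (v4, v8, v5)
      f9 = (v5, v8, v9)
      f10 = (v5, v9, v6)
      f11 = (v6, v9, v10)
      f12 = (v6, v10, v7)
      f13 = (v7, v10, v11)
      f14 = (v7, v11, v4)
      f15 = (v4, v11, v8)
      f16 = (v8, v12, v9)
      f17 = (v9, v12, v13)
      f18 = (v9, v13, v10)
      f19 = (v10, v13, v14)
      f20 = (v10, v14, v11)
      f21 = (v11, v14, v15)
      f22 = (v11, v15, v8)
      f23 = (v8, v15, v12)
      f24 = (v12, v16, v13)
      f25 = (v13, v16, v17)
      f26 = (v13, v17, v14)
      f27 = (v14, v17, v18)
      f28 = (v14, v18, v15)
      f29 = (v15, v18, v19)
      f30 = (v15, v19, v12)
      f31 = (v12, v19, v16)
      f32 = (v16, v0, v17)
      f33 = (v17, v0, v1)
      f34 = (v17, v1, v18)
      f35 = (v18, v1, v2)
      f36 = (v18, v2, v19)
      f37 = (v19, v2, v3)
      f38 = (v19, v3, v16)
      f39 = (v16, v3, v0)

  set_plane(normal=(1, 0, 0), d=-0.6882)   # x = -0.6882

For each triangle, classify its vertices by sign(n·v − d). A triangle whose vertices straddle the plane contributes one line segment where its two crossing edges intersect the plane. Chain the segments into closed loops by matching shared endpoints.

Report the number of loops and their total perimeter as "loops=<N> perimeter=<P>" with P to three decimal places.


Straddling triangles (16 of 40):
  (v4,v8,v5) [+-+] → (-0.6882, 1.83496, 0)–(-0.6882, 1.65444, 0.2122)  len=0.2786
  (v5,v8,v9) [+--] → (-0.6882, 1.65444, 0.2122)–(-0.6882, 1.46919, 0.43)  len=0.2859
  (v5,v9,v6) [+-+] → (-0.6882, 1.46919, 0.43)–(-0.6882, 1.308, 0.240549)  len=0.2487
  (v6,v9,v10) [+--] → (-0.6882, 1.308, 0.240549)–(-0.6882, 1.10336, 0)  len=0.3158
  (v6,v10,v7) [+-+] → (-0.6882, 1.10336, 0)–(-0.6882, 1.21522, -0.131474)  len=0.1726
  (v7,v10,v11) [+--] → (-0.6882, 1.21522, -0.131474)–(-0.6882, 1.46919, -0.43)  len=0.3919
  (v7,v11,v4) [+-+] → (-0.6882, 1.46919, -0.43)–(-0.6882, 1.6122, -0.261899)  len=0.2207
  (v4,v11,v8) [+--] → (-0.6882, 1.6122, -0.261899)–(-0.6882, 1.83496, 0)  len=0.3438
  (v12,v16,v13) [-+-] → (-0.6882, -1.83496, 0)–(-0.6882, -1.6122, 0.261899)  len=0.3438
  (v13,v16,v17) [-++] → (-0.6882, -1.6122, 0.261899)–(-0.6882, -1.46919, 0.43)  len=0.2207
  (v13,v17,v14) [-+-] → (-0.6882, -1.46919, 0.43)–(-0.6882, -1.21522, 0.131474)  len=0.3919
  (v14,v17,v18) [-++] → (-0.6882, -1.21522, 0.131474)–(-0.6882, -1.10336, 0)  len=0.1726
  (v14,v18,v15) [-+-] → (-0.6882, -1.10336, 0)–(-0.6882, -1.308, -0.240549)  len=0.3158
  (v15,v18,v19) [-++] → (-0.6882, -1.308, -0.240549)–(-0.6882, -1.46919, -0.43)  len=0.2487
  (v15,v19,v12) [-+-] → (-0.6882, -1.46919, -0.43)–(-0.6882, -1.65444, -0.2122)  len=0.2859
  (v12,v19,v16) [-++] → (-0.6882, -1.65444, -0.2122)–(-0.6882, -1.83496, 0)  len=0.2786

Chained into 2 loop(s):
  loop 1: 8 segments, perimeter = 2.2582
  loop 2: 8 segments, perimeter = 2.2582
Total perimeter = 4.516

loops=2 perimeter=4.516


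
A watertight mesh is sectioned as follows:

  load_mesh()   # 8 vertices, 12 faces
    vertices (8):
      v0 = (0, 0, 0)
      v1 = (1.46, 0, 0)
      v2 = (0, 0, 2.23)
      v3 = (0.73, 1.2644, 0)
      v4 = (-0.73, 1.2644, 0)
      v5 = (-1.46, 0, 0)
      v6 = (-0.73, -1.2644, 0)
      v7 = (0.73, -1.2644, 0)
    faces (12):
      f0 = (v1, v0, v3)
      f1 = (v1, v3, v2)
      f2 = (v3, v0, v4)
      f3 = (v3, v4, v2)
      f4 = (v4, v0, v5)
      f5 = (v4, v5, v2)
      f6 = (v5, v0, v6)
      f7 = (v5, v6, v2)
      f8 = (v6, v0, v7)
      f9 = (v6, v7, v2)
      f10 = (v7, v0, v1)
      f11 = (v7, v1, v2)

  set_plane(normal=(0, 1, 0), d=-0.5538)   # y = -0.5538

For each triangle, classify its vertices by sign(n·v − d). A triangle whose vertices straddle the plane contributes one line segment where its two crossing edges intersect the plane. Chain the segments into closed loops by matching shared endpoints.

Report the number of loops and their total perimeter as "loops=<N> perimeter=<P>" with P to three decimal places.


Straddling triangles (6 of 12):
  (v5,v0,v6) [++-] → (-0.319736, -0.5538, 0)–(-1.14026, -0.5538, 0)  len=0.8205
  (v5,v6,v2) [+-+] → (-1.14026, -0.5538, 0)–(-0.319736, -0.5538, 1.25327)  len=1.4980
  (v6,v0,v7) [-+-] → (-0.319736, -0.5538, 0)–(0.319736, -0.5538, 0)  len=0.6395
  (v6,v7,v2) [--+] → (0.319736, -0.5538, 1.25327)–(-0.319736, -0.5538, 1.25327)  len=0.6395
  (v7,v0,v1) [-++] → (0.319736, -0.5538, 0)–(1.14026, -0.5538, 0)  len=0.8205
  (v7,v1,v2) [-++] → (1.14026, -0.5538, 0)–(0.319736, -0.5538, 1.25327)  len=1.4980

Chained into 1 loop(s):
  loop 1: 6 segments, perimeter = 5.9160
Total perimeter = 5.916

loops=1 perimeter=5.916


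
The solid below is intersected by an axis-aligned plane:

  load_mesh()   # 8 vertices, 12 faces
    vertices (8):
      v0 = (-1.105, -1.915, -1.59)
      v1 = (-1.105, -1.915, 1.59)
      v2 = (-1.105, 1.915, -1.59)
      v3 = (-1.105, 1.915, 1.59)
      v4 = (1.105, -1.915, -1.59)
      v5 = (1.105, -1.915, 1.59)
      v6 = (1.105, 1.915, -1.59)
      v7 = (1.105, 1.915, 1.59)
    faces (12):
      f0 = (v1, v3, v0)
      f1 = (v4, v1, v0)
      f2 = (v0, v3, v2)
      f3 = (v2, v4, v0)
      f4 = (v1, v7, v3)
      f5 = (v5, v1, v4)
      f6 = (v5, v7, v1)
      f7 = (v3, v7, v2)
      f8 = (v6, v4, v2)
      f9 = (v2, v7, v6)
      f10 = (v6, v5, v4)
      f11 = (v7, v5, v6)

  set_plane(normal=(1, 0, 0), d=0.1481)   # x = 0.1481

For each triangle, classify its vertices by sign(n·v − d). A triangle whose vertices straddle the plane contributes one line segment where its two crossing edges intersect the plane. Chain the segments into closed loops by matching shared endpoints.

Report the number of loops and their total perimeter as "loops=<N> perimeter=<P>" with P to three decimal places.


loops=1 perimeter=14.020

Straddling triangles (8 of 12):
  (v4,v1,v0) [+--] → (0.1481, -1.915, -0.213103)–(0.1481, -1.915, -1.59)  len=1.3769
  (v2,v4,v0) [-+-] → (0.1481, -0.256662, -1.59)–(0.1481, -1.915, -1.59)  len=1.6583
  (v1,v7,v3) [-+-] → (0.1481, 0.256662, 1.59)–(0.1481, 1.915, 1.59)  len=1.6583
  (v5,v1,v4) [+-+] → (0.1481, -1.915, 1.59)–(0.1481, -1.915, -0.213103)  len=1.8031
  (v5,v7,v1) [++-] → (0.1481, 0.256662, 1.59)–(0.1481, -1.915, 1.59)  len=2.1717
  (v3,v7,v2) [-+-] → (0.1481, 1.915, 1.59)–(0.1481, 1.915, 0.213103)  len=1.3769
  (v6,v4,v2) [++-] → (0.1481, -0.256662, -1.59)–(0.1481, 1.915, -1.59)  len=2.1717
  (v2,v7,v6) [-++] → (0.1481, 1.915, 0.213103)–(0.1481, 1.915, -1.59)  len=1.8031

Chained into 1 loop(s):
  loop 1: 8 segments, perimeter = 14.0200
Total perimeter = 14.020


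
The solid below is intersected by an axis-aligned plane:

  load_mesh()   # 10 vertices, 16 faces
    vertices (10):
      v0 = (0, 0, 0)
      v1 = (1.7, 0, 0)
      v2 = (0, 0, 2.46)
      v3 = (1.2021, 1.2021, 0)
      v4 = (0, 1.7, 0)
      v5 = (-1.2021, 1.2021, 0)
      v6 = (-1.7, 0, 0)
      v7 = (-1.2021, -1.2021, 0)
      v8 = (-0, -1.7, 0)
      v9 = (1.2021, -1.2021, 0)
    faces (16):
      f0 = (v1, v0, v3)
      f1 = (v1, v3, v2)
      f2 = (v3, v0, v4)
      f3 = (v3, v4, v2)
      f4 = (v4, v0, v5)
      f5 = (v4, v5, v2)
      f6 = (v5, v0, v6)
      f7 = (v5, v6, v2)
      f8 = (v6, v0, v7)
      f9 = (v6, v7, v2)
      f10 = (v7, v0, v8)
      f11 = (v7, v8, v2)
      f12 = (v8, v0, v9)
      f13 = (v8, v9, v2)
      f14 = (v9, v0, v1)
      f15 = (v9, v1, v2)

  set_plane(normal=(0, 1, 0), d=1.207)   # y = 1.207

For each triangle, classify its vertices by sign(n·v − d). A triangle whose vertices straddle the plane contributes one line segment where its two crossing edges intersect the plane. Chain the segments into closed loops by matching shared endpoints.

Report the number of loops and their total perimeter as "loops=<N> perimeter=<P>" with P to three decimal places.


loops=1 perimeter=5.156

Straddling triangles (4 of 16):
  (v3,v0,v4) [--+] → (0, 1.207, 0)–(1.19027, 1.207, 0)  len=1.1903
  (v3,v4,v2) [-+-] → (1.19027, 1.207, 0)–(0, 1.207, 0.7134)  len=1.3877
  (v4,v0,v5) [+--] → (0, 1.207, 0)–(-1.19027, 1.207, 0)  len=1.1903
  (v4,v5,v2) [+--] → (-1.19027, 1.207, 0)–(0, 1.207, 0.7134)  len=1.3877

Chained into 1 loop(s):
  loop 1: 4 segments, perimeter = 5.1559
Total perimeter = 5.156


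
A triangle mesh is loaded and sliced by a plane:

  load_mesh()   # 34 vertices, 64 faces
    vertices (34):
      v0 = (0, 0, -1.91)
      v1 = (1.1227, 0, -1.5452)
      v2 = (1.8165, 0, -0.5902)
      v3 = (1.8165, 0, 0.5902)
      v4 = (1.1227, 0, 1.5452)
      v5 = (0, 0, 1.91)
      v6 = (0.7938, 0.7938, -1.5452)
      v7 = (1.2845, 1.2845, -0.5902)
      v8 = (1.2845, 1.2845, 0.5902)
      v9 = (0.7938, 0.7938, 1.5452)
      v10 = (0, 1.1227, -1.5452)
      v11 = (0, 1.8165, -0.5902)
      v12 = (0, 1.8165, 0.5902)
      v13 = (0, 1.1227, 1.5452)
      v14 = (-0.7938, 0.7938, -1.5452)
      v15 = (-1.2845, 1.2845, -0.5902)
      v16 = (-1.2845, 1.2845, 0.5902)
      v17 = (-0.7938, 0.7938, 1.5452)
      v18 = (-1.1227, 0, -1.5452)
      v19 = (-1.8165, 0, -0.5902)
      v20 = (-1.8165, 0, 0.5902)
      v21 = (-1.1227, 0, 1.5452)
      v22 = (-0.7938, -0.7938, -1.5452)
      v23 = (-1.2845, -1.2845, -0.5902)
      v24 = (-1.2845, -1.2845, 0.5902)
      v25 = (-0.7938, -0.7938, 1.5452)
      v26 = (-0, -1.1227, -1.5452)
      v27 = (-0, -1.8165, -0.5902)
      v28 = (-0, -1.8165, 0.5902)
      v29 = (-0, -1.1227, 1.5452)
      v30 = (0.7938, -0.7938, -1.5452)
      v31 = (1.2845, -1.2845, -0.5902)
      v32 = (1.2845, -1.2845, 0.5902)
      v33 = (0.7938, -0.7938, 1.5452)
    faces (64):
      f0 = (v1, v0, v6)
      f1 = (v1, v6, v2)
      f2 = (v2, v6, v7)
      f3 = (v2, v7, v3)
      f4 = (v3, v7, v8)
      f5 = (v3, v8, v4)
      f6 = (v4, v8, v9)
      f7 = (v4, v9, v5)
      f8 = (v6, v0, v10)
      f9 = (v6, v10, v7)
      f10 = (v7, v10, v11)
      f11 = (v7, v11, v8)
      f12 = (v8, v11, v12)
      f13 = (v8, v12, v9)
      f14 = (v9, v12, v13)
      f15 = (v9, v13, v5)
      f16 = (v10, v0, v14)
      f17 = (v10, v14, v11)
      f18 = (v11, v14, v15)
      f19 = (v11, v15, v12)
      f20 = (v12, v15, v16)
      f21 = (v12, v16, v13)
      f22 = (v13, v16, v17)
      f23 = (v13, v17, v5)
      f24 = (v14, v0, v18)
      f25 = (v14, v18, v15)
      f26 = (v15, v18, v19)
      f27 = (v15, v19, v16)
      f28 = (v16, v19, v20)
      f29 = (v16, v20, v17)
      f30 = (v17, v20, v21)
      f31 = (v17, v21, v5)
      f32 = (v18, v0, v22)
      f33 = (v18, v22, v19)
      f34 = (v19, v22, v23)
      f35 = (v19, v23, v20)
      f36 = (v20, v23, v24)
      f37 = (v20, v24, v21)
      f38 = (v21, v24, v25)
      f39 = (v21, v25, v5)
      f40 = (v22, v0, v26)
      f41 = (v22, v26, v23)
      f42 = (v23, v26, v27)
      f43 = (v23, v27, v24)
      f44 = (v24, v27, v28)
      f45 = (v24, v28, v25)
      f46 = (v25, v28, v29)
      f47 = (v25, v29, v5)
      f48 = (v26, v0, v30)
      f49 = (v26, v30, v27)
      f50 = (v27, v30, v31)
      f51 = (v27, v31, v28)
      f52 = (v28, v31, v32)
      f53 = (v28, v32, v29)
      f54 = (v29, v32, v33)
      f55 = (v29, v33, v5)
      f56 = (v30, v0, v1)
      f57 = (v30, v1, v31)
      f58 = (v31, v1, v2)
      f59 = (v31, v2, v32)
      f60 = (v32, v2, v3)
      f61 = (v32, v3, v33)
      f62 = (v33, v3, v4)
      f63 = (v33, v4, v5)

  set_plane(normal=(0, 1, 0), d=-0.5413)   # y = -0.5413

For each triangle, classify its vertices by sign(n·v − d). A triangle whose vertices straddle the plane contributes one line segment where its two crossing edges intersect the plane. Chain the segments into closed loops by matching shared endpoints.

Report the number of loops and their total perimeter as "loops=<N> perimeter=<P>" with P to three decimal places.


loops=1 perimeter=10.769

Straddling triangles (20 of 64):
  (v18,v0,v22) [++-] → (-0.5413, -0.5413, -1.66124)–(-0.89842, -0.5413, -1.5452)  len=0.3755
  (v18,v22,v19) [+-+] → (-0.89842, -0.5413, -1.5452)–(-1.11911, -0.5413, -1.24142)  len=0.3755
  (v19,v22,v23) [+--] → (-1.11911, -0.5413, -1.24142)–(-1.59231, -0.5413, -0.5902)  len=0.8050
  (v19,v23,v20) [+-+] → (-1.59231, -0.5413, -0.5902)–(-1.59231, -0.5413, 0.0927687)  len=0.6830
  (v20,v23,v24) [+--] → (-1.59231, -0.5413, 0.0927687)–(-1.59231, -0.5413, 0.5902)  len=0.4974
  (v20,v24,v21) [+-+] → (-1.59231, -0.5413, 0.5902)–(-1.19088, -0.5413, 1.14275)  len=0.6830
  (v21,v24,v25) [+--] → (-1.19088, -0.5413, 1.14275)–(-0.89842, -0.5413, 1.5452)  len=0.4975
  (v21,v25,v5) [+-+] → (-0.89842, -0.5413, 1.5452)–(-0.5413, -0.5413, 1.66124)  len=0.3755
  (v22,v0,v26) [-+-] → (-0.5413, -0.5413, -1.66124)–(0, -0.5413, -1.73411)  len=0.5462
  (v25,v29,v5) [--+] → (0, -0.5413, 1.73411)–(-0.5413, -0.5413, 1.66124)  len=0.5462
  (v26,v0,v30) [-+-] → (0, -0.5413, -1.73411)–(0.5413, -0.5413, -1.66124)  len=0.5462
  (v29,v33,v5) [--+] → (0.5413, -0.5413, 1.66124)–(0, -0.5413, 1.73411)  len=0.5462
  (v30,v0,v1) [-++] → (0.5413, -0.5413, -1.66124)–(0.89842, -0.5413, -1.5452)  len=0.3755
  (v30,v1,v31) [-+-] → (0.89842, -0.5413, -1.5452)–(1.19088, -0.5413, -1.14275)  len=0.4975
  (v31,v1,v2) [-++] → (1.19088, -0.5413, -1.14275)–(1.59231, -0.5413, -0.5902)  len=0.6830
  (v31,v2,v32) [-+-] → (1.59231, -0.5413, -0.5902)–(1.59231, -0.5413, -0.0927687)  len=0.4974
  (v32,v2,v3) [-++] → (1.59231, -0.5413, -0.0927687)–(1.59231, -0.5413, 0.5902)  len=0.6830
  (v32,v3,v33) [-+-] → (1.59231, -0.5413, 0.5902)–(1.11911, -0.5413, 1.24142)  len=0.8050
  (v33,v3,v4) [-++] → (1.11911, -0.5413, 1.24142)–(0.89842, -0.5413, 1.5452)  len=0.3755
  (v33,v4,v5) [-++] → (0.89842, -0.5413, 1.5452)–(0.5413, -0.5413, 1.66124)  len=0.3755

Chained into 1 loop(s):
  loop 1: 20 segments, perimeter = 10.7694
Total perimeter = 10.769


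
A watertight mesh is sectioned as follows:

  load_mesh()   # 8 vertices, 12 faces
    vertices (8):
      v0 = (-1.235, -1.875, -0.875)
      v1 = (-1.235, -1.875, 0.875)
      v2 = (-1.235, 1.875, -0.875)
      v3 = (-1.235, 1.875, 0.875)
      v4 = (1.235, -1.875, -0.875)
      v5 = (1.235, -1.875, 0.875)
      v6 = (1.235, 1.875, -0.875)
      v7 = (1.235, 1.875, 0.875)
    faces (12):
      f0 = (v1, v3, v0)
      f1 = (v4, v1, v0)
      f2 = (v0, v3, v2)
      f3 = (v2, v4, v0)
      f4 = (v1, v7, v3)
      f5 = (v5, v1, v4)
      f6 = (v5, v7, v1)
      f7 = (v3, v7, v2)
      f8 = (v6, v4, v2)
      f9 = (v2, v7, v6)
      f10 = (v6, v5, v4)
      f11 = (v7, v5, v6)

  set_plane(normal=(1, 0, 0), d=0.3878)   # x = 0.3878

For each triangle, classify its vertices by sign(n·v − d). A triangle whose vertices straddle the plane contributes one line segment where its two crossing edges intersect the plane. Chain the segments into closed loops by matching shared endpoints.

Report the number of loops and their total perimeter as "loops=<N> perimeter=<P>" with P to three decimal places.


Straddling triangles (8 of 12):
  (v4,v1,v0) [+--] → (0.3878, -1.875, -0.274757)–(0.3878, -1.875, -0.875)  len=0.6002
  (v2,v4,v0) [-+-] → (0.3878, -0.588765, -0.875)–(0.3878, -1.875, -0.875)  len=1.2862
  (v1,v7,v3) [-+-] → (0.3878, 0.588765, 0.875)–(0.3878, 1.875, 0.875)  len=1.2862
  (v5,v1,v4) [+-+] → (0.3878, -1.875, 0.875)–(0.3878, -1.875, -0.274757)  len=1.1498
  (v5,v7,v1) [++-] → (0.3878, 0.588765, 0.875)–(0.3878, -1.875, 0.875)  len=2.4638
  (v3,v7,v2) [-+-] → (0.3878, 1.875, 0.875)–(0.3878, 1.875, 0.274757)  len=0.6002
  (v6,v4,v2) [++-] → (0.3878, -0.588765, -0.875)–(0.3878, 1.875, -0.875)  len=2.4638
  (v2,v7,v6) [-++] → (0.3878, 1.875, 0.274757)–(0.3878, 1.875, -0.875)  len=1.1498

Chained into 1 loop(s):
  loop 1: 8 segments, perimeter = 11.0000
Total perimeter = 11.000

loops=1 perimeter=11.000


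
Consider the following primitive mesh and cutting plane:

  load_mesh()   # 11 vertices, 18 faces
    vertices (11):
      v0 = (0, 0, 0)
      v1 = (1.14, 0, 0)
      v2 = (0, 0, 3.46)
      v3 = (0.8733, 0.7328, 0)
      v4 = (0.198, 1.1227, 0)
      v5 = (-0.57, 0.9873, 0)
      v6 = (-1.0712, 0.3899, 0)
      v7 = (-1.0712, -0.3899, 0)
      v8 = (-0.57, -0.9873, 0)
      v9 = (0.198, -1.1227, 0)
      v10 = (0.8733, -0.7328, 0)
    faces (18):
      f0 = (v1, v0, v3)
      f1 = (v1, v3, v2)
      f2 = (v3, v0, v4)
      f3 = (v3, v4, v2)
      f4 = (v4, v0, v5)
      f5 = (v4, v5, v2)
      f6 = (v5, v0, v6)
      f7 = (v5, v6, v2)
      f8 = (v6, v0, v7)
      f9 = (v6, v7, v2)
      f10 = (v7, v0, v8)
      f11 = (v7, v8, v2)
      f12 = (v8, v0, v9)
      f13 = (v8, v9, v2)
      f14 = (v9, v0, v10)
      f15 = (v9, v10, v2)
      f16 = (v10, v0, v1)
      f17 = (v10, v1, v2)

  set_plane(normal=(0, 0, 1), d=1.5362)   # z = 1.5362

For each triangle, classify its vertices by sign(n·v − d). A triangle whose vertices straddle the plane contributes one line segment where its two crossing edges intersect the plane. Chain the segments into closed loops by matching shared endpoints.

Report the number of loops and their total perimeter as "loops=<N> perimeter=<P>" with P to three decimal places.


loops=1 perimeter=3.902

Straddling triangles (9 of 18):
  (v1,v3,v2) [--+] → (0.485565, 0.407445, 1.5362)–(0.633853, 0, 1.5362)  len=0.4336
  (v3,v4,v2) [--+] → (0.11009, 0.624234, 1.5362)–(0.485565, 0.407445, 1.5362)  len=0.4336
  (v4,v5,v2) [--+] → (-0.316927, 0.54895, 1.5362)–(0.11009, 0.624234, 1.5362)  len=0.4336
  (v5,v6,v2) [--+] → (-0.5956, 0.216789, 1.5362)–(-0.316927, 0.54895, 1.5362)  len=0.4336
  (v6,v7,v2) [--+] → (-0.5956, -0.216789, 1.5362)–(-0.5956, 0.216789, 1.5362)  len=0.4336
  (v7,v8,v2) [--+] → (-0.316927, -0.54895, 1.5362)–(-0.5956, -0.216789, 1.5362)  len=0.4336
  (v8,v9,v2) [--+] → (0.11009, -0.624234, 1.5362)–(-0.316927, -0.54895, 1.5362)  len=0.4336
  (v9,v10,v2) [--+] → (0.485565, -0.407445, 1.5362)–(0.11009, -0.624234, 1.5362)  len=0.4336
  (v10,v1,v2) [--+] → (0.633853, 0, 1.5362)–(0.485565, -0.407445, 1.5362)  len=0.4336

Chained into 1 loop(s):
  loop 1: 9 segments, perimeter = 3.9023
Total perimeter = 3.902


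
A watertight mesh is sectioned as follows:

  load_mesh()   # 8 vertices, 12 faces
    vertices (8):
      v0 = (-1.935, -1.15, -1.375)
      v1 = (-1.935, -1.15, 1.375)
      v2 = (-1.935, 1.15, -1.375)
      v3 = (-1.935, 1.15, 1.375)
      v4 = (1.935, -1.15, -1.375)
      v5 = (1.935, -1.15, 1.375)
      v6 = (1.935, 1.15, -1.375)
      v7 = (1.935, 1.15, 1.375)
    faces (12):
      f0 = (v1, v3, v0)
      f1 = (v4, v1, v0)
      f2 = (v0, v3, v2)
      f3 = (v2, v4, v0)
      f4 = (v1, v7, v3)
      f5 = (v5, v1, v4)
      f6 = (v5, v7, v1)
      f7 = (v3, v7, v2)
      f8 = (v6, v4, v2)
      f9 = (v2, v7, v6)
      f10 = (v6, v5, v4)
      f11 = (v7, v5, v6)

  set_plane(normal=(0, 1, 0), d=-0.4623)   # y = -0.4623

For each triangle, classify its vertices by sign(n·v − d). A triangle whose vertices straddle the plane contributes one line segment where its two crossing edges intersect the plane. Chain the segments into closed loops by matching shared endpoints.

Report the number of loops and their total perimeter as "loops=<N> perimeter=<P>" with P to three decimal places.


loops=1 perimeter=13.240

Straddling triangles (8 of 12):
  (v1,v3,v0) [-+-] → (-1.935, -0.4623, 1.375)–(-1.935, -0.4623, -0.55275)  len=1.9277
  (v0,v3,v2) [-++] → (-1.935, -0.4623, -0.55275)–(-1.935, -0.4623, -1.375)  len=0.8222
  (v2,v4,v0) [+--] → (0.77787, -0.4623, -1.375)–(-1.935, -0.4623, -1.375)  len=2.7129
  (v1,v7,v3) [-++] → (-0.77787, -0.4623, 1.375)–(-1.935, -0.4623, 1.375)  len=1.1571
  (v5,v7,v1) [-+-] → (1.935, -0.4623, 1.375)–(-0.77787, -0.4623, 1.375)  len=2.7129
  (v6,v4,v2) [+-+] → (1.935, -0.4623, -1.375)–(0.77787, -0.4623, -1.375)  len=1.1571
  (v6,v5,v4) [+--] → (1.935, -0.4623, 0.55275)–(1.935, -0.4623, -1.375)  len=1.9277
  (v7,v5,v6) [+-+] → (1.935, -0.4623, 1.375)–(1.935, -0.4623, 0.55275)  len=0.8222

Chained into 1 loop(s):
  loop 1: 8 segments, perimeter = 13.2400
Total perimeter = 13.240


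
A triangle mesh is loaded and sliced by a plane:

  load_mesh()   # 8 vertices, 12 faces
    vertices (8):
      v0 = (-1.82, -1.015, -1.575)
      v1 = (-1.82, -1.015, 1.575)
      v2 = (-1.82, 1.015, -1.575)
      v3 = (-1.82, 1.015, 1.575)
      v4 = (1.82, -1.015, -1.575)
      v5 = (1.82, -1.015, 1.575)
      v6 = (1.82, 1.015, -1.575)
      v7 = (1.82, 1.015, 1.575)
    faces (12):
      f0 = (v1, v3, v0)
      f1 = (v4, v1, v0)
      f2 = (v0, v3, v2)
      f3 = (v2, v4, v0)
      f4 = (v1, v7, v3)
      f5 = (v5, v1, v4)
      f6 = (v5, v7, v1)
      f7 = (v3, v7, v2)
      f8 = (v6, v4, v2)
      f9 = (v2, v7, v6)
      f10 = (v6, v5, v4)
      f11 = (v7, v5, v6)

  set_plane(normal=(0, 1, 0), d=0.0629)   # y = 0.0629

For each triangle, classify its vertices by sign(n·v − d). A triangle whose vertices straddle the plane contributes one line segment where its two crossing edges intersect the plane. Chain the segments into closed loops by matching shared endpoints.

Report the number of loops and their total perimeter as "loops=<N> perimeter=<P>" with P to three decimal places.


Straddling triangles (8 of 12):
  (v1,v3,v0) [-+-] → (-1.82, 0.0629, 1.575)–(-1.82, 0.0629, 0.0976034)  len=1.4774
  (v0,v3,v2) [-++] → (-1.82, 0.0629, 0.0976034)–(-1.82, 0.0629, -1.575)  len=1.6726
  (v2,v4,v0) [+--] → (-0.112786, 0.0629, -1.575)–(-1.82, 0.0629, -1.575)  len=1.7072
  (v1,v7,v3) [-++] → (0.112786, 0.0629, 1.575)–(-1.82, 0.0629, 1.575)  len=1.9328
  (v5,v7,v1) [-+-] → (1.82, 0.0629, 1.575)–(0.112786, 0.0629, 1.575)  len=1.7072
  (v6,v4,v2) [+-+] → (1.82, 0.0629, -1.575)–(-0.112786, 0.0629, -1.575)  len=1.9328
  (v6,v5,v4) [+--] → (1.82, 0.0629, -0.0976034)–(1.82, 0.0629, -1.575)  len=1.4774
  (v7,v5,v6) [+-+] → (1.82, 0.0629, 1.575)–(1.82, 0.0629, -0.0976034)  len=1.6726

Chained into 1 loop(s):
  loop 1: 8 segments, perimeter = 13.5800
Total perimeter = 13.580

loops=1 perimeter=13.580


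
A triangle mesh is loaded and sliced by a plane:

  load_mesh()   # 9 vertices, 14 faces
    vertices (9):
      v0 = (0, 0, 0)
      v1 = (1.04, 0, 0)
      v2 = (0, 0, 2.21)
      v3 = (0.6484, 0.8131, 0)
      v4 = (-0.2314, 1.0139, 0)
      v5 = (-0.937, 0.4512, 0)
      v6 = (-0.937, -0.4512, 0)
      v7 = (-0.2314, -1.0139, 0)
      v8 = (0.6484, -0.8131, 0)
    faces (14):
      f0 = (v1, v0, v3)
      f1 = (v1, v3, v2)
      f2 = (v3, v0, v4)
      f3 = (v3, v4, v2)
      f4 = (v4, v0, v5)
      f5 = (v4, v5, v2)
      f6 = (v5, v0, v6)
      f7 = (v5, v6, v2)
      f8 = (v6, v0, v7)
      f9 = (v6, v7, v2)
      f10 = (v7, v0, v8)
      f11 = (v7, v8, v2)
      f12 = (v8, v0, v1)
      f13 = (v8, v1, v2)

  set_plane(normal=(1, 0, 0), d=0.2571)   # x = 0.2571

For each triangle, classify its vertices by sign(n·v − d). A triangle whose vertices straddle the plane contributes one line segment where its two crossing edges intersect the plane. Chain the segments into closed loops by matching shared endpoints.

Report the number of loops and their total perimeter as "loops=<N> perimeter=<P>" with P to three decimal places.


loops=1 perimeter=5.636

Straddling triangles (8 of 14):
  (v1,v0,v3) [+-+] → (0.2571, 0, 0)–(0.2571, 0.322406, 0)  len=0.3224
  (v1,v3,v2) [++-] → (0.2571, 0.322406, 1.3337)–(0.2571, 0, 1.66366)  len=0.4613
  (v3,v0,v4) [+--] → (0.2571, 0.322406, 0)–(0.2571, 0.902408, 0)  len=0.5800
  (v3,v4,v2) [+--] → (0.2571, 0.902408, 0)–(0.2571, 0.322406, 1.3337)  len=1.4544
  (v7,v0,v8) [--+] → (0.2571, -0.322406, 0)–(0.2571, -0.902408, 0)  len=0.5800
  (v7,v8,v2) [-+-] → (0.2571, -0.902408, 0)–(0.2571, -0.322406, 1.3337)  len=1.4544
  (v8,v0,v1) [+-+] → (0.2571, -0.322406, 0)–(0.2571, 0, 0)  len=0.3224
  (v8,v1,v2) [++-] → (0.2571, 0, 1.66366)–(0.2571, -0.322406, 1.3337)  len=0.4613

Chained into 1 loop(s):
  loop 1: 8 segments, perimeter = 5.6362
Total perimeter = 5.636
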